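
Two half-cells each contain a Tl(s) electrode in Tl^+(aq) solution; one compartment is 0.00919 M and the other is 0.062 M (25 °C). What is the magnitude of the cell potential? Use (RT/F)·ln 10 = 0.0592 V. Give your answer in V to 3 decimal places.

0.049 V

For a concentration cell E°cell = 0, since both electrodes use the same couple.
The compartment with the higher Tl^+(aq) concentration (0.062 M) acts as the cathode; ions are reduced there and produced at the dilute (0.00919 M) anode.
With n = 1, Ecell = −(0.0592/1)·log([dilute]/[conc]) = −(0.0592/1)·log(0.00919/0.062) = +0.049 V.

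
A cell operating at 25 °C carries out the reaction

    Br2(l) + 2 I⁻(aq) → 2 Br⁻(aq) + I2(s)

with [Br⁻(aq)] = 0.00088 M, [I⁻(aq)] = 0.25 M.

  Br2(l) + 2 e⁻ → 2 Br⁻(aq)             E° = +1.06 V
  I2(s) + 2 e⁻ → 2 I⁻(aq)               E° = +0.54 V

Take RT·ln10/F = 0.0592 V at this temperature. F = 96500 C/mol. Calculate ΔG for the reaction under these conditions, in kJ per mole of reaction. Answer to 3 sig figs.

With Br₂/Br⁻ reduced at the cathode, E°cell = +1.06 − (+0.54) = +0.52 V and n = 2.
The reaction quotient is [Br⁻(aq)]^2 / [I⁻(aq)]^2 = 1.24×10^−5; by Nernst, E = +0.52 − (0.0592/2)(−4.907) = +0.6652 V.
Then ΔG = −nFE = −2 × 96500 × +0.6652 J/mol = −128 kJ/mol.

−128 kJ/mol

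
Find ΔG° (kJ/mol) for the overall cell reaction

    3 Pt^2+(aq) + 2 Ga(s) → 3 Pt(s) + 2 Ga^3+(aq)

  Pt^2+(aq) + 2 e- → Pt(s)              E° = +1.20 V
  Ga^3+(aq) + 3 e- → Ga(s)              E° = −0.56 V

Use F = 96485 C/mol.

−1019 kJ/mol

In the reaction as written Pt^2+(aq) is reduced, so the Pt²⁺/Pt couple is the cathode and Ga³⁺/Ga is the anode.
E°cell = +1.20 − (−0.56) = +1.76 V; balancing electrons gives n = 6.
ΔG° = −nFE°cell = −(6)(96485)(+1.76) J/mol = −1019 kJ/mol.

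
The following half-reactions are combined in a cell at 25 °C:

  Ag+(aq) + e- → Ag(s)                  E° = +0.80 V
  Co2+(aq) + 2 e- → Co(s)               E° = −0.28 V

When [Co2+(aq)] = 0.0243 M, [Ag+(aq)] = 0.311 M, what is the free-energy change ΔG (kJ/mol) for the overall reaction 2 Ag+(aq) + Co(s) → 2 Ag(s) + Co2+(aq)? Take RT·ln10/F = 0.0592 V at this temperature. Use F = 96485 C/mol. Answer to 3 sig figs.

−212 kJ/mol

E°cell = +0.80 − (−0.28) = +1.08 V; the balanced reaction transfers n = 2 electrons.
The reaction quotient is [Co2+(aq)] / [Ag+(aq)]^2 = 0.251; by Nernst, E = +1.08 − (0.0592/2)(−0.600) = +1.0978 V.
Then ΔG = −nFE = −2 × 96485 × +1.0978 J/mol = −212 kJ/mol.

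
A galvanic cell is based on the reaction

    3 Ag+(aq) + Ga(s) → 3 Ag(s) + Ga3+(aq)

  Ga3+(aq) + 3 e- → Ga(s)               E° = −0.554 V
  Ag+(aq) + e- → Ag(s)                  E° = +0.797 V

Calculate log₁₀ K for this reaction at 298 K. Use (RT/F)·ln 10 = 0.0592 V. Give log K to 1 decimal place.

log K = 68.5

The Ag⁺/Ag couple is reduced (cathode); E°cell = +0.797 − (−0.554) = +1.351 V with n = 3.
At equilibrium E = 0, so log K = nE°cell / 0.0592 = (3)(+1.351) / 0.0592 = 68.5.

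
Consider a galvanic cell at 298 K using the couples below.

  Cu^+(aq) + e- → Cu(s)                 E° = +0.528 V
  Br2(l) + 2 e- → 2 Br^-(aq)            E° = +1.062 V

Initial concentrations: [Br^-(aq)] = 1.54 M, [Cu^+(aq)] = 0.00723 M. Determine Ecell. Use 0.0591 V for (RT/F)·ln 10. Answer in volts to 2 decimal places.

Since E°(Br₂/Br⁻) > E°(Cu⁺/Cu), Br₂/Br⁻ serves as the cathode.
E°cell = +1.062 − (+0.528) = +0.534 V, with n = 2 electrons transferred.
The balanced reaction is Br2(l) + 2 Cu(s) → 2 Br^-(aq) + 2 Cu^+(aq), so Q = [Br^-(aq)]^2·[Cu^+(aq)]^2 = 0.000124 and log Q = −3.907.
By the Nernst equation, E = +0.534 − (0.0591/2)·(−3.907) = +0.65 V.

+0.65 V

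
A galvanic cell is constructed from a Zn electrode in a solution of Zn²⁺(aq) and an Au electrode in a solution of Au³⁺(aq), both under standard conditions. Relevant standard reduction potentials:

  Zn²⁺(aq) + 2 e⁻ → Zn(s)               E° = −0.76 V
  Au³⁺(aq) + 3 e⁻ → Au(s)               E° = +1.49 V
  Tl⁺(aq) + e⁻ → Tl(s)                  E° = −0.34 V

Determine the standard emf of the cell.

Of the two couples in this cell, the one with the more positive reduction potential is reduced at the cathode: here that is Au³⁺/Au (+1.49 V); Zn²⁺/Zn (−0.76 V) is the anode.
E°cell = E°(cathode) − E°(anode) = +1.49 − (−0.76) = +2.25 V.

+2.25 V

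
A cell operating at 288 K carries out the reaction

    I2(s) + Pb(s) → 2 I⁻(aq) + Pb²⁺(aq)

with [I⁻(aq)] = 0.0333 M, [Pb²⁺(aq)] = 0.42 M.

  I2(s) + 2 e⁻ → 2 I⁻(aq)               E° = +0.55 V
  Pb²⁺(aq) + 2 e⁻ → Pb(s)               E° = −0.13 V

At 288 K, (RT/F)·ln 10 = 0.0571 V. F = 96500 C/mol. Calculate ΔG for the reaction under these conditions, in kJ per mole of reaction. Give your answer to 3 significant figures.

E°cell = +0.55 − (−0.13) = +0.68 V; the balanced reaction transfers n = 2 electrons.
Here Q = [I⁻(aq)]^2·[Pb²⁺(aq)] = 0.000466 (log Q = −3.332), giving E = +0.68 − (0.0571/2)·(−3.332) = +0.7751 V.
ΔG = −nFE = −(2)(96500)(+0.7751) J/mol = −150 kJ/mol.

−150 kJ/mol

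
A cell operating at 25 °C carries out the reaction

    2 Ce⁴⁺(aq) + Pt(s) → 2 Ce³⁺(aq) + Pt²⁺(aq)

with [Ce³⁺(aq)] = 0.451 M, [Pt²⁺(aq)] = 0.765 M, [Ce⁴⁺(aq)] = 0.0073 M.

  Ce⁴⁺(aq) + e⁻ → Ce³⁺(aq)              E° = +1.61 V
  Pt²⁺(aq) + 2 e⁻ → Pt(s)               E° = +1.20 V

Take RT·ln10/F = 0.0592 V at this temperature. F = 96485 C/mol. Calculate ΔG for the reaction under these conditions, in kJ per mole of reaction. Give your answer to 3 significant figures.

With Ce⁴⁺/Ce³⁺ reduced at the cathode, E°cell = +1.61 − (+1.20) = +0.41 V and n = 2.
Here Q = ([Ce³⁺(aq)]^2·[Pt²⁺(aq)]) / [Ce⁴⁺(aq)]^2 = 2.92×10^3 (log Q = 3.465), giving E = +0.41 − (0.0592/2)·(3.465) = +0.3074 V.
Then ΔG = −nFE = −2 × 96485 × +0.3074 J/mol = −59.3 kJ/mol.

−59.3 kJ/mol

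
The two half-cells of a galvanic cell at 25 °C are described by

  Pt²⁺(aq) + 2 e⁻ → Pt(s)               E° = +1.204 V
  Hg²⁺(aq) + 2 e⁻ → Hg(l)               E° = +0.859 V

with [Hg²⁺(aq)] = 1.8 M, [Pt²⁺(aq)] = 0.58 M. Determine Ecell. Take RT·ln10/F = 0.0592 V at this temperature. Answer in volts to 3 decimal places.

Since E°(Pt²⁺/Pt) > E°(Hg²⁺/Hg), Pt²⁺/Pt serves as the cathode.
The standard potential is +1.204 − (+0.859) = +0.345 V and the balanced reaction transfers n = 2 electrons.
For the overall reaction Pt²⁺(aq) + Hg(l) → Pt(s) + Hg²⁺(aq), Q = [Hg²⁺(aq)] / [Pt²⁺(aq)] = 3.1, giving log Q = 0.492.
By the Nernst equation, E = +0.345 − (0.0592/2)·(0.492) = +0.330 V.

+0.330 V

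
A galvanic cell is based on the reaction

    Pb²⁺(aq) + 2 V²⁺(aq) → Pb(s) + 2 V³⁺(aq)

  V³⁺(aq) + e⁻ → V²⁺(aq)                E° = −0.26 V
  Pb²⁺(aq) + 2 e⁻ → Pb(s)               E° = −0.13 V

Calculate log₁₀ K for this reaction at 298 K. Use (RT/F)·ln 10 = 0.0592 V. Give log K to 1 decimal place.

The Pb²⁺/Pb couple is reduced (cathode); E°cell = −0.13 − (−0.26) = +0.13 V with n = 2.
At equilibrium E = 0, so log K = nE°cell / 0.0592 = (2)(+0.13) / 0.0592 = 4.4.

log K = 4.4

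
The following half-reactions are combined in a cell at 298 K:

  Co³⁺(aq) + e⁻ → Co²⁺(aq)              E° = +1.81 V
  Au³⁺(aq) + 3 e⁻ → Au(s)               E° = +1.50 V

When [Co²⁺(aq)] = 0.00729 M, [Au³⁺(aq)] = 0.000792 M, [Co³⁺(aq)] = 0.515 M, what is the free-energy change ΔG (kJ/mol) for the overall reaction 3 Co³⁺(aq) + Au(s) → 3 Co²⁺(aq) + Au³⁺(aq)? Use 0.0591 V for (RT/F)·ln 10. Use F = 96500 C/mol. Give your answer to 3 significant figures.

−139 kJ/mol

With Co³⁺/Co²⁺ reduced at the cathode, E°cell = +1.81 − (+1.50) = +0.31 V and n = 3.
The reaction quotient is ([Co²⁺(aq)]^3·[Au³⁺(aq)]) / [Co³⁺(aq)]^3 = 2.25×10^−9; by Nernst, E = +0.31 − (0.0591/3)(−8.649) = +0.4804 V.
Finally ΔG = −nFE = −(3)(96500 C/mol)(+0.4804 V) = −139 kJ/mol.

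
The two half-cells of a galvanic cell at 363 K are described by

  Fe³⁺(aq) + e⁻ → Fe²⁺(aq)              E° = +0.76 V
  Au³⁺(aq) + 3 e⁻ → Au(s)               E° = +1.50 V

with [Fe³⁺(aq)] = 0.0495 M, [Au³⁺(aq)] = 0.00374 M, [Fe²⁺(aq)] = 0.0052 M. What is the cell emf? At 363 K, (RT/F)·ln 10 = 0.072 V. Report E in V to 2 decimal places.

+0.61 V

Since E°(Au³⁺/Au) > E°(Fe³⁺/Fe²⁺), Au³⁺/Au serves as the cathode.
E°cell = +1.50 − (+0.76) = +0.74 V, with n = 3 electrons transferred.
For the overall reaction Au³⁺(aq) + 3 Fe²⁺(aq) → Au(s) + 3 Fe³⁺(aq), Q = [Fe³⁺(aq)]^3 / ([Au³⁺(aq)]·[Fe²⁺(aq)]^3) = 2.31×10^5, giving log Q = 5.363.
By the Nernst equation, E = +0.74 − (0.072/3)·(5.363) = +0.61 V.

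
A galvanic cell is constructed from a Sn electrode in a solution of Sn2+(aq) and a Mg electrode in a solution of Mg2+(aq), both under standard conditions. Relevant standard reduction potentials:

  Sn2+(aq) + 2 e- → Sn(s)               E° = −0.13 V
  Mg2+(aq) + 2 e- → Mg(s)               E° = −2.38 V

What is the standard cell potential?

Of the two couples in this cell, the one with the more positive reduction potential is reduced at the cathode: here that is Sn²⁺/Sn (−0.13 V); Mg²⁺/Mg (−2.38 V) is the anode.
E°cell = E°(cathode) − E°(anode) = −0.13 − (−2.38) = +2.25 V.

+2.25 V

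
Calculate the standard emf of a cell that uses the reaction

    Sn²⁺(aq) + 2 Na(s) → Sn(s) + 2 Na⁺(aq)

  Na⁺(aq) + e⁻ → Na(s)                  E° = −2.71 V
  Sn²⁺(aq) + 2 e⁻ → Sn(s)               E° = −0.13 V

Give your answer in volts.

In the reaction as written, Sn²⁺(aq) is reduced (cathode) and Na⁺(aq) is produced by oxidation at the anode.
E°cell = E°(cathode) − E°(anode) = −0.13 − (−2.71) = +2.58 V.
The positive value indicates the reaction is spontaneous as written.

+2.58 V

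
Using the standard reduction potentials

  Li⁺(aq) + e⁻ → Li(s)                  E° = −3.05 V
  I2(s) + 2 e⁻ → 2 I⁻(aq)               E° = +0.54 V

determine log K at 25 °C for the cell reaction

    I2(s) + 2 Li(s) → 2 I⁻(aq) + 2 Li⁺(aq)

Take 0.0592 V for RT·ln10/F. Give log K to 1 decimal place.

The I₂/I⁻ couple is reduced (cathode); E°cell = +0.54 − (−3.05) = +3.59 V with n = 2.
At equilibrium E = 0, so log K = nE°cell / 0.0592 = (2)(+3.59) / 0.0592 = 121.3.

log K = 121.3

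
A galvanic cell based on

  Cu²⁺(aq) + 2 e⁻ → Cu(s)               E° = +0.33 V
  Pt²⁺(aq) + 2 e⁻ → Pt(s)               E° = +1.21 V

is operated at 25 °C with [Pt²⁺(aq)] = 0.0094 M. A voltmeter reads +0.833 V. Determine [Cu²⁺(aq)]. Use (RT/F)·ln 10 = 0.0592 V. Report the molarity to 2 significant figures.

0.36 M

The Pt²⁺/Pt couple has the larger reduction potential, so it is the cathode: E°cell = +1.21 − (+0.33) = +0.88 V and n = 2.
From the Nernst equation, log Q = n(E° − E)/0.0592 = 2·(+0.88 − (+0.833))/0.0592 = 1.588.
For Pt²⁺(aq) + Cu(s) → Pt(s) + Cu²⁺(aq), the reaction quotient is Q = [Cu²⁺(aq)] / [Pt²⁺(aq)].
Solving for the unknown gives log [Cu²⁺(aq)] = −0.439, so [Cu²⁺(aq)] ≈ 0.36 M.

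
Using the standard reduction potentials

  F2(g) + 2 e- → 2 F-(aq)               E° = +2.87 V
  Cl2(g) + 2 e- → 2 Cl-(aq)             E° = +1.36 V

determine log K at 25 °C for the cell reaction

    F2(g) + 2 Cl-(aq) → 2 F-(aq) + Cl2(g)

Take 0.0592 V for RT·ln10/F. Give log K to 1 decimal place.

The F₂/F⁻ couple is reduced (cathode); E°cell = +2.87 − (+1.36) = +1.51 V with n = 2.
At equilibrium E = 0, so log K = nE°cell / 0.0592 = (2)(+1.51) / 0.0592 = 51.0.

log K = 51.0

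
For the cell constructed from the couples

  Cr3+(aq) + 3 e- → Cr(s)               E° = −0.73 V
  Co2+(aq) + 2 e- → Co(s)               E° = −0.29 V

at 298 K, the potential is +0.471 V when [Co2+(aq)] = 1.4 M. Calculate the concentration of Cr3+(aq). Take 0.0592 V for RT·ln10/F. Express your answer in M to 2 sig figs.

The Co²⁺/Co couple has the larger reduction potential, so it is the cathode: E°cell = −0.29 − (−0.73) = +0.44 V and n = 6.
Rearranging E = E° − (0.0592/n)·log Q gives log Q = 6(+0.44 − (+0.471))/0.0592 = −3.142.
Balancing electrons gives 3 Co2+(aq) + 2 Cr(s) → 3 Co(s) + 2 Cr3+(aq); thus Q = [Cr3+(aq)]^2 / [Co2+(aq)]^3.
Solving for the unknown gives log [Cr3+(aq)] = −1.352, so [Cr3+(aq)] ≈ 0.044 M.

0.044 M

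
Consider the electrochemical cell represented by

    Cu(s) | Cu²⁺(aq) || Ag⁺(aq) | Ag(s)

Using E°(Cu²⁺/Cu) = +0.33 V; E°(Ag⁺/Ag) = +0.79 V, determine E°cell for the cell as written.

+0.46 V

By convention the left-hand electrode in cell notation is the anode (oxidation) and the right-hand electrode is the cathode (reduction).
E°cell = E°(right) − E°(left) = +0.79 − (+0.33) = +0.46 V.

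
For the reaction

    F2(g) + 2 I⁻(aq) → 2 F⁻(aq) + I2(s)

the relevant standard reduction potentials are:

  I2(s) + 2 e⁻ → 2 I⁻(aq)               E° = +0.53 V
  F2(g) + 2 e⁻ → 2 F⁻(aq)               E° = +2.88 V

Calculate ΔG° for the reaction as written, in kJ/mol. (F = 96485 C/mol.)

−453 kJ/mol

In the reaction as written F2(g) is reduced, so the F₂/F⁻ couple is the cathode and I₂/I⁻ is the anode.
E°cell = +2.88 − (+0.53) = +2.35 V; balancing electrons gives n = 2.
ΔG° = −nFE°cell = −(2)(96485)(+2.35) J/mol = −453 kJ/mol.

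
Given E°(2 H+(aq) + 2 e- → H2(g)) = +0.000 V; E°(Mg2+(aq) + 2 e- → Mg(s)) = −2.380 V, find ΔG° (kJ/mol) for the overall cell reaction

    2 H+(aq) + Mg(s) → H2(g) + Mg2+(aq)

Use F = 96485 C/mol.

In the reaction as written H+(aq) is reduced, so the 2H⁺/H₂ couple is the cathode and Mg²⁺/Mg is the anode.
E°cell = +0.000 − (−2.380) = +2.380 V; balancing electrons gives n = 2.
ΔG° = −nFE°cell = −(2)(96485)(+2.380) J/mol = −459 kJ/mol.

−459 kJ/mol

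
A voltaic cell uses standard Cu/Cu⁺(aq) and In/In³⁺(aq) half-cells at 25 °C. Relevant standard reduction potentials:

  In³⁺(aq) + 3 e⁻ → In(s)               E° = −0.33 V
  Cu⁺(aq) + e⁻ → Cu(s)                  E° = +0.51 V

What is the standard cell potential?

The Cu⁺/Cu couple has the higher E°, so Cu ion is reduced (cathode) and In is oxidized (anode).
E°cell = E°(cathode) − E°(anode) = +0.51 − (−0.33) = +0.84 V.

+0.84 V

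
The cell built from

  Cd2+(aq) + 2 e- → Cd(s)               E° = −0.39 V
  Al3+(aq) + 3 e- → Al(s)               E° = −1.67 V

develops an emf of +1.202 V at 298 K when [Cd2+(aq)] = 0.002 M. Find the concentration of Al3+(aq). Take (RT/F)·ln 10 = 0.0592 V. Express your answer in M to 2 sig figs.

0.80 M

With Cd²⁺/Cd at the cathode and Al³⁺/Al at the anode, E°cell = −0.39 − (−1.67) = +1.28 V (n = 6).
Since E = E° − (0.0592/n)·log Q, log Q = n(E° − E)/0.0592 = 7.905.
The balanced reaction is 3 Cd2+(aq) + 2 Al(s) → 3 Cd(s) + 2 Al3+(aq), so Q = [Al3+(aq)]^2 / [Cd2+(aq)]^3.
Isolating [Al3+(aq)] in Q = 10^{7.905} yields log [Al3+(aq)] = −0.096, i.e. 0.80 M.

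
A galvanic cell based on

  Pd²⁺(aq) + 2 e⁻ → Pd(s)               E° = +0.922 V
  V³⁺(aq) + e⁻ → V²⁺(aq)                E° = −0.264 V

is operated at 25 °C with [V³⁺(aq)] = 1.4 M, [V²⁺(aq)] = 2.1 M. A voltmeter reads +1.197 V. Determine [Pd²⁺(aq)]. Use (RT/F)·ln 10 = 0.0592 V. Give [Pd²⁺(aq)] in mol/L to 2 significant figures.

With Pd²⁺/Pd at the cathode and V³⁺/V²⁺ at the anode, E°cell = +0.922 − (−0.264) = +1.186 V (n = 2).
Rearranging E = E° − (0.0592/n)·log Q gives log Q = 2(+1.186 − (+1.197))/0.0592 = −0.372.
The balanced reaction is Pd²⁺(aq) + 2 V²⁺(aq) → Pd(s) + 2 V³⁺(aq), so Q = [V³⁺(aq)]^2 / ([Pd²⁺(aq)]·[V²⁺(aq)]^2).
Substituting the known concentrations and solving, log [Pd²⁺(aq)] = 0.020 and [Pd²⁺(aq)] = 1.0 M.

1.0 M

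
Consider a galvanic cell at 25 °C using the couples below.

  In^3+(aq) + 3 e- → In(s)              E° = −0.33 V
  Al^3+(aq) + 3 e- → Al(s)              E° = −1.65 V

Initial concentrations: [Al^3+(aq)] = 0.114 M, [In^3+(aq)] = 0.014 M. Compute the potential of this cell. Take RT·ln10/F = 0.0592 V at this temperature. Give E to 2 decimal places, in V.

The In³⁺/In couple has the more positive E°, so it is the cathode; Al³⁺/Al is the anode.
E°cell = −0.33 − (−1.65) = +1.32 V, with n = 3 electrons transferred.
The balanced reaction is In^3+(aq) + Al(s) → In(s) + Al^3+(aq), so Q = [Al^3+(aq)] / [In^3+(aq)] = 8.14 and log Q = 0.911.
E = E° − (0.0592/n)·log Q = +1.32 − (0.0592/3)(0.911) = +1.30 V.

+1.30 V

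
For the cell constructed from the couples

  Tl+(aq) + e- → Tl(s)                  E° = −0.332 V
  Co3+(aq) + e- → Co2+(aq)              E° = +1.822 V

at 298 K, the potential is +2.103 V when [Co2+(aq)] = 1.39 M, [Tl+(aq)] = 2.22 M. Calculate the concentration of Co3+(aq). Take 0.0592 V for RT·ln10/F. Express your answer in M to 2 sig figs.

0.42 M

With Co³⁺/Co²⁺ at the cathode and Tl⁺/Tl at the anode, E°cell = +1.822 − (−0.332) = +2.154 V (n = 1).
From the Nernst equation, log Q = n(E° − E)/0.0592 = 1·(+2.154 − (+2.103))/0.0592 = 0.861.
For Co3+(aq) + Tl(s) → Co2+(aq) + Tl+(aq), the reaction quotient is Q = ([Co2+(aq)]·[Tl+(aq)]) / [Co3+(aq)].
Substituting the known concentrations and solving, log [Co3+(aq)] = −0.372 and [Co3+(aq)] = 0.42 M.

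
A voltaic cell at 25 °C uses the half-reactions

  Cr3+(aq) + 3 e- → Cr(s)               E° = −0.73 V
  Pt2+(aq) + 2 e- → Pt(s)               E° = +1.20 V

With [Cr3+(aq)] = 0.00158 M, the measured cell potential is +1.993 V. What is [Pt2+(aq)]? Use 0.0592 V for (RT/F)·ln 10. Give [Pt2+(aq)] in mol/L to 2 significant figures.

With Pt²⁺/Pt at the cathode and Cr³⁺/Cr at the anode, E°cell = +1.20 − (−0.73) = +1.93 V (n = 6).
From the Nernst equation, log Q = n(E° − E)/0.0592 = 6·(+1.93 − (+1.993))/0.0592 = −6.385.
For 3 Pt2+(aq) + 2 Cr(s) → 3 Pt(s) + 2 Cr3+(aq), the reaction quotient is Q = [Cr3+(aq)]^2 / [Pt2+(aq)]^3.
Solving for the unknown gives log [Pt2+(aq)] = 0.261, so [Pt2+(aq)] ≈ 1.8 M.

1.8 M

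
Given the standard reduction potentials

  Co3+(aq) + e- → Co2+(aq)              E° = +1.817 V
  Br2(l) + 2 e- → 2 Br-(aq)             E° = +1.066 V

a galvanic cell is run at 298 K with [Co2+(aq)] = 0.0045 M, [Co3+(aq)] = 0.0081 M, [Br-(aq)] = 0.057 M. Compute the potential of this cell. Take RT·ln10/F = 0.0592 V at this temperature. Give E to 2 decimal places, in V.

Co³⁺/Co²⁺ is reduced (cathode, E° = +1.817 V) and Br₂/Br⁻ is oxidized (anode).
The standard potential is +1.817 − (+1.066) = +0.751 V and the balanced reaction transfers n = 2 electrons.
For the overall reaction 2 Co3+(aq) + 2 Br-(aq) → 2 Co2+(aq) + Br2(l), Q = [Co2+(aq)]^2 / ([Co3+(aq)]^2·[Br-(aq)]^2) = 95, giving log Q = 1.978.
E = E° − (0.0592/n)·log Q = +0.751 − (0.0592/2)(1.978) = +0.69 V.

+0.69 V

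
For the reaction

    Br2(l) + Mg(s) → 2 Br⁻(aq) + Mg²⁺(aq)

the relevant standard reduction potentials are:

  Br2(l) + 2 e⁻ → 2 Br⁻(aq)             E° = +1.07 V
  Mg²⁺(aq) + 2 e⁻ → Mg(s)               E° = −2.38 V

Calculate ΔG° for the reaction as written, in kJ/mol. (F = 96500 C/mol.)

−666 kJ/mol

In the reaction as written Br2(l) is reduced, so the Br₂/Br⁻ couple is the cathode and Mg²⁺/Mg is the anode.
E°cell = +1.07 − (−2.38) = +3.45 V; balancing electrons gives n = 2.
ΔG° = −nFE°cell = −(2)(96500)(+3.45) J/mol = −666 kJ/mol.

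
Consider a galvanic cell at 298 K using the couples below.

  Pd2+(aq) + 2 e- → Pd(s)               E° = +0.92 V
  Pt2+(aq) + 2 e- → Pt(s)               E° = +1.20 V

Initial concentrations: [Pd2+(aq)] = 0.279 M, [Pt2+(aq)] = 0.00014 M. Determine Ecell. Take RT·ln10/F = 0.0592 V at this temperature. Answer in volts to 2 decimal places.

Pt²⁺/Pt is reduced (cathode, E° = +1.20 V) and Pd²⁺/Pd is oxidized (anode).
E°cell = E°cat − E°an = +1.20 − (+0.92) = +0.28 V; n = 2.
Balancing gives Pt2+(aq) + Pd(s) → Pt(s) + Pd2+(aq); hence Q = [Pd2+(aq)] / [Pt2+(aq)] = 1.99×10^3 (log Q = 3.299).
Applying E = E° − (RT ln10/nF)·log Q gives +0.28 − (0.0592/2)(3.299) = +0.18 V.

+0.18 V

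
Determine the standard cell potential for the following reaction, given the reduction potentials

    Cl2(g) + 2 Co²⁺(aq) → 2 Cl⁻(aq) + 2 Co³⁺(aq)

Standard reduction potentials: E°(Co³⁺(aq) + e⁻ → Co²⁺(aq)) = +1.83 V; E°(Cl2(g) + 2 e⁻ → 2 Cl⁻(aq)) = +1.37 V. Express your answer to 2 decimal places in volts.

−0.46 V

In the reaction as written, Cl2(g) is reduced (cathode) and Co³⁺(aq) is produced by oxidation at the anode.
E°cell = E°(cathode) − E°(anode) = +1.37 − (+1.83) = −0.46 V.
The negative E°cell means the reaction is non-spontaneous in the direction written.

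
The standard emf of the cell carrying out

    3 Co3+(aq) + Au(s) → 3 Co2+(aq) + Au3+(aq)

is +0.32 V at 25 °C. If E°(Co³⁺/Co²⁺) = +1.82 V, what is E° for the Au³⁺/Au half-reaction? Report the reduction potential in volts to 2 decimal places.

In the reaction as written the Co³⁺/Co²⁺ couple is reduced (cathode) and Au³⁺/Au is oxidized (anode), so E°cell = E°(Co³⁺/Co²⁺) − E°(Au³⁺/Au).
E°(Au³⁺/Au) = E°(cathode) − E°cell = +1.82 − (+0.32) = +1.50 V.

+1.50 V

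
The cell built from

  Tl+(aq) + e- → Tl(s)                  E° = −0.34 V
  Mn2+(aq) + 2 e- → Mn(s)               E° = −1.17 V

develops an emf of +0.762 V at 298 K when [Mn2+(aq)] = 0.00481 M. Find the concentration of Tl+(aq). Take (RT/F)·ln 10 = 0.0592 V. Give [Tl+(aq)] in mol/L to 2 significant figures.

The Tl⁺/Tl couple has the larger reduction potential, so it is the cathode: E°cell = −0.34 − (−1.17) = +0.83 V and n = 2.
Since E = E° − (0.0592/n)·log Q, log Q = n(E° − E)/0.0592 = 2.297.
The balanced reaction is 2 Tl+(aq) + Mn(s) → 2 Tl(s) + Mn2+(aq), so Q = [Mn2+(aq)] / [Tl+(aq)]^2.
Solving for the unknown gives log [Tl+(aq)] = −2.307, so [Tl+(aq)] ≈ 0.0049 M.

0.0049 M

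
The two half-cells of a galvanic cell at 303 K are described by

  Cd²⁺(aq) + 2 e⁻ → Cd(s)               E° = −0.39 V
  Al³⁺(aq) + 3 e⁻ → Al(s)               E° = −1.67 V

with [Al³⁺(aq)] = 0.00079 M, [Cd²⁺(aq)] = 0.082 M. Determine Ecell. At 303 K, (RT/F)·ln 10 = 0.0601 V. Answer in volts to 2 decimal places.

+1.31 V

Since E°(Cd²⁺/Cd) > E°(Al³⁺/Al), Cd²⁺/Cd serves as the cathode.
E°cell = E°cat − E°an = −0.39 − (−1.67) = +1.28 V; n = 6.
Balancing gives 3 Cd²⁺(aq) + 2 Al(s) → 3 Cd(s) + 2 Al³⁺(aq); hence Q = [Al³⁺(aq)]^2 / [Cd²⁺(aq)]^3 = 0.00113 (log Q = −2.946).
E = E° − (0.0601/n)·log Q = +1.28 − (0.0601/6)(−2.946) = +1.31 V.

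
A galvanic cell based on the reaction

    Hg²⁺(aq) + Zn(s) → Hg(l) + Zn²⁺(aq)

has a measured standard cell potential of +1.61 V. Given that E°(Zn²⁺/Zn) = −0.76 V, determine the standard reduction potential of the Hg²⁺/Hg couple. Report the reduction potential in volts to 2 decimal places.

+0.85 V

In the reaction as written the Hg²⁺/Hg couple is reduced (cathode) and Zn²⁺/Zn is oxidized (anode), so E°cell = E°(Hg²⁺/Hg) − E°(Zn²⁺/Zn).
E°(Hg²⁺/Hg) = E°cell + E°(anode) = +1.61 + (−0.76) = +0.85 V.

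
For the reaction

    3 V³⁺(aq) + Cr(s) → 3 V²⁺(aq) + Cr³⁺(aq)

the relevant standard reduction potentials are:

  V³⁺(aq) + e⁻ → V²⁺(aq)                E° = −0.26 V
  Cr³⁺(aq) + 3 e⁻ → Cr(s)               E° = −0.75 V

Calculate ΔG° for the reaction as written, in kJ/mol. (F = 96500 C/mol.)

In the reaction as written V³⁺(aq) is reduced, so the V³⁺/V²⁺ couple is the cathode and Cr³⁺/Cr is the anode.
E°cell = −0.26 − (−0.75) = +0.49 V; balancing electrons gives n = 3.
ΔG° = −nFE°cell = −(3)(96500)(+0.49) J/mol = −142 kJ/mol.

−142 kJ/mol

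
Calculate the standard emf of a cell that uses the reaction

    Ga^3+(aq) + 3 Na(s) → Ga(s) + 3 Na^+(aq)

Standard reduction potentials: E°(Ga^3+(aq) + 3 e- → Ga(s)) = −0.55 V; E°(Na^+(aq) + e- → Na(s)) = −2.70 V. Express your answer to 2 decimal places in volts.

In the reaction as written, Ga^3+(aq) is reduced (cathode) and Na^+(aq) is produced by oxidation at the anode.
E°cell = E°(cathode) − E°(anode) = −0.55 − (−2.70) = +2.15 V.

+2.15 V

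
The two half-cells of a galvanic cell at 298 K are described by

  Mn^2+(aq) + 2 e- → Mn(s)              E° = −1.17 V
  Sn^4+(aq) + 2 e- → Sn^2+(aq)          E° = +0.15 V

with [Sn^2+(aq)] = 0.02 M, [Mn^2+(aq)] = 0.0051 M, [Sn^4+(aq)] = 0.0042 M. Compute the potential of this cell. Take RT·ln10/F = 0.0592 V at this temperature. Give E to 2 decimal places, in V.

Since E°(Sn⁴⁺/Sn²⁺) > E°(Mn²⁺/Mn), Sn⁴⁺/Sn²⁺ serves as the cathode.
E°cell = +0.15 − (−1.17) = +1.32 V, with n = 2 electrons transferred.
For the overall reaction Sn^4+(aq) + Mn(s) → Sn^2+(aq) + Mn^2+(aq), Q = ([Sn^2+(aq)]·[Mn^2+(aq)]) / [Sn^4+(aq)] = 0.0243, giving log Q = −1.615.
Applying E = E° − (RT ln10/nF)·log Q gives +1.32 − (0.0592/2)(−1.615) = +1.37 V.

+1.37 V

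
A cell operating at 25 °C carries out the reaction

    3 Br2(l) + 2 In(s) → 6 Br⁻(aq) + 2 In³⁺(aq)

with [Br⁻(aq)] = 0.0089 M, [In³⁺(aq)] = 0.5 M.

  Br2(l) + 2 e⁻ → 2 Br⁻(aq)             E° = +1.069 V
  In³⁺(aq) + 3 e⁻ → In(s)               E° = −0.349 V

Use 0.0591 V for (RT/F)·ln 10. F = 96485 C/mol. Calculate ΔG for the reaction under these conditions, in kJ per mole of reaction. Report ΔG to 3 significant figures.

The standard cell potential is +1.069 − (−0.349) = +1.418 V, with n = 6 electrons in the balanced equation.
The reaction quotient is [Br⁻(aq)]^6·[In³⁺(aq)]^2 = 1.24×10^−13; by Nernst, E = +1.418 − (0.0591/6)(−12.906) = +1.5451 V.
Finally ΔG = −nFE = −(6)(96485 C/mol)(+1.5451 V) = −894 kJ/mol.

−894 kJ/mol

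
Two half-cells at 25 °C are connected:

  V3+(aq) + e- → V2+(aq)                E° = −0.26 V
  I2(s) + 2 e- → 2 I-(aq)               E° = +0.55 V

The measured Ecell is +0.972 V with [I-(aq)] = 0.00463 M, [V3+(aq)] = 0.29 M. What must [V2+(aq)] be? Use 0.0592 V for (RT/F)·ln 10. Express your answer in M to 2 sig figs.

0.73 M

The I₂/I⁻ couple has the larger reduction potential, so it is the cathode: E°cell = +0.55 − (−0.26) = +0.81 V and n = 2.
Since E = E° − (0.0592/n)·log Q, log Q = n(E° − E)/0.0592 = −5.473.
For I2(s) + 2 V2+(aq) → 2 I-(aq) + 2 V3+(aq), the reaction quotient is Q = ([I-(aq)]^2·[V3+(aq)]^2) / [V2+(aq)]^2.
Substituting the known concentrations and solving, log [V2+(aq)] = −0.136 and [V2+(aq)] = 0.73 M.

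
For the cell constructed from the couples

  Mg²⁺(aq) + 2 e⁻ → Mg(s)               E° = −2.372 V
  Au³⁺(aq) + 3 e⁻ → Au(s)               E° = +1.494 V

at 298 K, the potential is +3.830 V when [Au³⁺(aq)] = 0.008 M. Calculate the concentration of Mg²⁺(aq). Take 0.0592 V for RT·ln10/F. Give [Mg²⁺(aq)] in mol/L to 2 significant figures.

0.66 M

With Au³⁺/Au at the cathode and Mg²⁺/Mg at the anode, E°cell = +1.494 − (−2.372) = +3.866 V (n = 6).
Rearranging E = E° − (0.0592/n)·log Q gives log Q = 6(+3.866 − (+3.830))/0.0592 = 3.649.
For 2 Au³⁺(aq) + 3 Mg(s) → 2 Au(s) + 3 Mg²⁺(aq), the reaction quotient is Q = [Mg²⁺(aq)]^3 / [Au³⁺(aq)]^2.
Isolating [Mg²⁺(aq)] in Q = 10^{3.649} yields log [Mg²⁺(aq)] = −0.182, i.e. 0.66 M.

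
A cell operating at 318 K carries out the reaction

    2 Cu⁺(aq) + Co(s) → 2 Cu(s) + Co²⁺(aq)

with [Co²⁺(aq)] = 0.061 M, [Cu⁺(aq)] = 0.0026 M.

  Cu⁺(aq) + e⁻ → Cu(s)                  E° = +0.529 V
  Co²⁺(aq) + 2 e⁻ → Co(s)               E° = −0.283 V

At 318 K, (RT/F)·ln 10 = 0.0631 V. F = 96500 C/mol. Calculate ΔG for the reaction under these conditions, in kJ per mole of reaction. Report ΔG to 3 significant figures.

−133 kJ/mol

With Cu⁺/Cu reduced at the cathode, E°cell = +0.529 − (−0.283) = +0.812 V and n = 2.
Q = [Co²⁺(aq)] / [Cu⁺(aq)]^2 = 9.02×10^3, so log Q = 3.955 and E = +0.812 − (0.0631/2)(3.955) = +0.6872 V.
ΔG = −nFE = −(2)(96500)(+0.6872) J/mol = −133 kJ/mol.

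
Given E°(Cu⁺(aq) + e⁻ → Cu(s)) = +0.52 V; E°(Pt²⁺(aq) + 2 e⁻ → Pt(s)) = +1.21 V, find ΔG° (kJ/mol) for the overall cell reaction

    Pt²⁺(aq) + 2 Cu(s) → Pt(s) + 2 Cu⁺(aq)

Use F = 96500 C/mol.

−133 kJ/mol

In the reaction as written Pt²⁺(aq) is reduced, so the Pt²⁺/Pt couple is the cathode and Cu⁺/Cu is the anode.
E°cell = +1.21 − (+0.52) = +0.69 V; balancing electrons gives n = 2.
ΔG° = −nFE°cell = −(2)(96500)(+0.69) J/mol = −133 kJ/mol.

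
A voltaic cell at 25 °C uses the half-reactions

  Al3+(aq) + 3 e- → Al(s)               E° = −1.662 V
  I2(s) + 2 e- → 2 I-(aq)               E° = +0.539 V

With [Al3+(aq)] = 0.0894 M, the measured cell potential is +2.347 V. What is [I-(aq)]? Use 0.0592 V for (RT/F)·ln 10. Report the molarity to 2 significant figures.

I₂/I⁻ is the cathode (higher E°); E°cell = +0.539 − (−1.662) = +2.201 V with n = 6.
From the Nernst equation, log Q = n(E° − E)/0.0592 = 6·(+2.201 − (+2.347))/0.0592 = −14.797.
Balancing electrons gives 3 I2(s) + 2 Al(s) → 6 I-(aq) + 2 Al3+(aq); thus Q = [I-(aq)]^6·[Al3+(aq)]^2.
Solving for the unknown gives log [I-(aq)] = −2.117, so [I-(aq)] ≈ 0.0076 M.

0.0076 M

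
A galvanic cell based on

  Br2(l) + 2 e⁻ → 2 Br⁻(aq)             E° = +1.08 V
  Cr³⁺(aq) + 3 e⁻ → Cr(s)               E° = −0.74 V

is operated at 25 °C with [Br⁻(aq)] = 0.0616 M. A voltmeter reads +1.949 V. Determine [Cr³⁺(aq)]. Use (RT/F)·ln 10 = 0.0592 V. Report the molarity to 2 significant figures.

0.0012 M

The Br₂/Br⁻ couple has the larger reduction potential, so it is the cathode: E°cell = +1.08 − (−0.74) = +1.82 V and n = 6.
Rearranging E = E° − (0.0592/n)·log Q gives log Q = 6(+1.82 − (+1.949))/0.0592 = −13.074.
The balanced reaction is 3 Br2(l) + 2 Cr(s) → 6 Br⁻(aq) + 2 Cr³⁺(aq), so Q = [Br⁻(aq)]^6·[Cr³⁺(aq)]^2.
Isolating [Cr³⁺(aq)] in Q = 10^{−13.074} yields log [Cr³⁺(aq)] = −2.906, i.e. 0.0012 M.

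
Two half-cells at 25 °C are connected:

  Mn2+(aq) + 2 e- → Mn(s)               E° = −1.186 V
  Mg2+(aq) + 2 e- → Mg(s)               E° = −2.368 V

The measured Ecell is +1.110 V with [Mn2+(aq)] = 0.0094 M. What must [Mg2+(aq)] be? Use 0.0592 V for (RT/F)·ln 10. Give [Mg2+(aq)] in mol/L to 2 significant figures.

2.5 M

The Mn²⁺/Mn couple has the larger reduction potential, so it is the cathode: E°cell = −1.186 − (−2.368) = +1.182 V and n = 2.
Since E = E° − (0.0592/n)·log Q, log Q = n(E° − E)/0.0592 = 2.432.
The balanced reaction is Mn2+(aq) + Mg(s) → Mn(s) + Mg2+(aq), so Q = [Mg2+(aq)] / [Mn2+(aq)].
Substituting the known concentrations and solving, log [Mg2+(aq)] = 0.405 and [Mg2+(aq)] = 2.5 M.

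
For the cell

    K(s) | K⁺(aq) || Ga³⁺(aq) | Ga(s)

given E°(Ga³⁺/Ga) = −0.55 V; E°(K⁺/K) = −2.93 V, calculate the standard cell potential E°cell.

By convention the left-hand electrode in cell notation is the anode (oxidation) and the right-hand electrode is the cathode (reduction).
E°cell = E°(right) − E°(left) = −0.55 − (−2.93) = +2.38 V.

+2.38 V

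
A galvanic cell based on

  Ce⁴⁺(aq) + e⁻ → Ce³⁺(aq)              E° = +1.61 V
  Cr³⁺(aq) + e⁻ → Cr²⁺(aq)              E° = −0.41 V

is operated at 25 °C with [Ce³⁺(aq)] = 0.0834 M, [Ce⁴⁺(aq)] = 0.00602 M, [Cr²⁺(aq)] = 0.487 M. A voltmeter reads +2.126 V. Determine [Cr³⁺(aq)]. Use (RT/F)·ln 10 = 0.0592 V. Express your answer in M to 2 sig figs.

0.00057 M

Ce⁴⁺/Ce³⁺ is the cathode (higher E°); E°cell = +1.61 − (−0.41) = +2.02 V with n = 1.
Rearranging E = E° − (0.0592/n)·log Q gives log Q = 1(+2.02 − (+2.126))/0.0592 = −1.791.
The balanced reaction is Ce⁴⁺(aq) + Cr²⁺(aq) → Ce³⁺(aq) + Cr³⁺(aq), so Q = ([Ce³⁺(aq)]·[Cr³⁺(aq)]) / ([Ce⁴⁺(aq)]·[Cr²⁺(aq)]).
Substituting the known concentrations and solving, log [Cr³⁺(aq)] = −3.245 and [Cr³⁺(aq)] = 0.00057 M.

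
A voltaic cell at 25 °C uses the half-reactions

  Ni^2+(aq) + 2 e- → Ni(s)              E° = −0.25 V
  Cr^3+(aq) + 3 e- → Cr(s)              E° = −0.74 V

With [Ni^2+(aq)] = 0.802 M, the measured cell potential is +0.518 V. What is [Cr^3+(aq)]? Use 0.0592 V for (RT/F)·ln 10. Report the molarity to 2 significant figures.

With Ni²⁺/Ni at the cathode and Cr³⁺/Cr at the anode, E°cell = −0.25 − (−0.74) = +0.49 V (n = 6).
Rearranging E = E° − (0.0592/n)·log Q gives log Q = 6(+0.49 − (+0.518))/0.0592 = −2.838.
The balanced reaction is 3 Ni^2+(aq) + 2 Cr(s) → 3 Ni(s) + 2 Cr^3+(aq), so Q = [Cr^3+(aq)]^2 / [Ni^2+(aq)]^3.
Solving for the unknown gives log [Cr^3+(aq)] = −1.563, so [Cr^3+(aq)] ≈ 0.027 M.

0.027 M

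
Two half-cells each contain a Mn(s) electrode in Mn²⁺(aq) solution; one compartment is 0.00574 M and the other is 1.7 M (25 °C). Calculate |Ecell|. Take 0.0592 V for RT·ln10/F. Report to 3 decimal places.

0.073 V

For a concentration cell E°cell = 0, since both electrodes use the same couple.
The compartment with the higher Mn²⁺(aq) concentration (1.7 M) acts as the cathode; ions are reduced there and produced at the dilute (0.00574 M) anode.
With n = 2, Ecell = −(0.0592/2)·log([dilute]/[conc]) = −(0.0592/2)·log(0.00574/1.7) = +0.073 V.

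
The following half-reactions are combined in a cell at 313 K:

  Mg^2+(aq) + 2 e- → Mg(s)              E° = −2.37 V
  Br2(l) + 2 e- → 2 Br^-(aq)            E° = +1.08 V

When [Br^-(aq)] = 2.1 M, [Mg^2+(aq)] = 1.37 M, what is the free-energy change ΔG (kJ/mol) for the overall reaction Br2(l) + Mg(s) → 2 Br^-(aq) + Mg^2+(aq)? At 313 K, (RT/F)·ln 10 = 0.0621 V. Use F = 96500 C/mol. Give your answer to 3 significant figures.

The standard cell potential is +1.08 − (−2.37) = +3.45 V, with n = 2 electrons in the balanced equation.
Here Q = [Br^-(aq)]^2·[Mg^2+(aq)] = 6.04 (log Q = 0.781), giving E = +3.45 − (0.0621/2)·(0.781) = +3.4257 V.
ΔG = −nFE = −(2)(96500)(+3.4257) J/mol = −661 kJ/mol.

−661 kJ/mol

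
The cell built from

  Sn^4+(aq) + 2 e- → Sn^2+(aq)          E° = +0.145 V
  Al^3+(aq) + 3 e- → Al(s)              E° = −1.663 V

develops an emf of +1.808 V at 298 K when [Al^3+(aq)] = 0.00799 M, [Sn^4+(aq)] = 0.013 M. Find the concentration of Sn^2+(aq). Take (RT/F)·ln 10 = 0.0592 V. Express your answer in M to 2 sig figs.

0.33 M

Sn⁴⁺/Sn²⁺ is the cathode (higher E°); E°cell = +0.145 − (−1.663) = +1.808 V with n = 6.
Since E = E° − (0.0592/n)·log Q, log Q = n(E° − E)/0.0592 = 0.000.
Balancing electrons gives 3 Sn^4+(aq) + 2 Al(s) → 3 Sn^2+(aq) + 2 Al^3+(aq); thus Q = ([Sn^2+(aq)]^3·[Al^3+(aq)]^2) / [Sn^4+(aq)]^3.
Solving for the unknown gives log [Sn^2+(aq)] = −0.488, so [Sn^2+(aq)] ≈ 0.33 M.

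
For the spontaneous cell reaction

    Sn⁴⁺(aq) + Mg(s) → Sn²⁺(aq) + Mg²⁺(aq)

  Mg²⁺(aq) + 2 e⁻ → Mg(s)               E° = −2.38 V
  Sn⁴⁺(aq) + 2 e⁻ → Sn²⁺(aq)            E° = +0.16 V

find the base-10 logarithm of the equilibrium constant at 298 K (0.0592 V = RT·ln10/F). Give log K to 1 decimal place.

log K = 85.8

The Sn⁴⁺/Sn²⁺ couple is reduced (cathode); E°cell = +0.16 − (−2.38) = +2.54 V with n = 2.
At equilibrium E = 0, so log K = nE°cell / 0.0592 = (2)(+2.54) / 0.0592 = 85.8.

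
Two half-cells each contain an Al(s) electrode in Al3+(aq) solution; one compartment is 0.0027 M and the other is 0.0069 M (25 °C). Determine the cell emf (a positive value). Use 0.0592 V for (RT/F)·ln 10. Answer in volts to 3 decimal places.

0.008 V

For a concentration cell E°cell = 0, since both electrodes use the same couple.
The compartment with the higher Al3+(aq) concentration (0.0069 M) acts as the cathode; ions are reduced there and produced at the dilute (0.0027 M) anode.
With n = 3, Ecell = −(0.0592/3)·log([dilute]/[conc]) = −(0.0592/3)·log(0.0027/0.0069) = +0.008 V.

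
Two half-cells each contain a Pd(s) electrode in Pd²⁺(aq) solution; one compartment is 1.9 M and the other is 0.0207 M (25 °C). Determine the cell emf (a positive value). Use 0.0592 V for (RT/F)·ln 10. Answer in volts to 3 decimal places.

For a concentration cell E°cell = 0, since both electrodes use the same couple.
The compartment with the higher Pd²⁺(aq) concentration (1.9 M) acts as the cathode; ions are reduced there and produced at the dilute (0.0207 M) anode.
With n = 2, Ecell = −(0.0592/2)·log([dilute]/[conc]) = −(0.0592/2)·log(0.0207/1.9) = +0.058 V.

0.058 V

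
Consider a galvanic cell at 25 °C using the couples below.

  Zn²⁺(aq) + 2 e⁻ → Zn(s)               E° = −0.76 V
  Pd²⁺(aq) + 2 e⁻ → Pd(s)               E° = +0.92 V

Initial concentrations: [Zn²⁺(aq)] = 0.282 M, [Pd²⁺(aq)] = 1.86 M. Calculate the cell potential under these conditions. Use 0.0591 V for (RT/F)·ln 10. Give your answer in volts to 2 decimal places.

+1.70 V

Pd²⁺/Pd is reduced (cathode, E° = +0.92 V) and Zn²⁺/Zn is oxidized (anode).
The standard potential is +0.92 − (−0.76) = +1.68 V and the balanced reaction transfers n = 2 electrons.
Balancing gives Pd²⁺(aq) + Zn(s) → Pd(s) + Zn²⁺(aq); hence Q = [Zn²⁺(aq)] / [Pd²⁺(aq)] = 0.152 (log Q = −0.819).
E = E° − (0.0591/n)·log Q = +1.68 − (0.0591/2)(−0.819) = +1.70 V.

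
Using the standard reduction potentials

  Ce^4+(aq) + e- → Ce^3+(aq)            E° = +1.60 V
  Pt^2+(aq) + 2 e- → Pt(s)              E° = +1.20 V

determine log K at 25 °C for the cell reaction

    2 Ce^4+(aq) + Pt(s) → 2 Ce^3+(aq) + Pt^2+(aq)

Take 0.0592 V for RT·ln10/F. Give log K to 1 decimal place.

log K = 13.5

The Ce⁴⁺/Ce³⁺ couple is reduced (cathode); E°cell = +1.60 − (+1.20) = +0.40 V with n = 2.
At equilibrium E = 0, so log K = nE°cell / 0.0592 = (2)(+0.40) / 0.0592 = 13.5.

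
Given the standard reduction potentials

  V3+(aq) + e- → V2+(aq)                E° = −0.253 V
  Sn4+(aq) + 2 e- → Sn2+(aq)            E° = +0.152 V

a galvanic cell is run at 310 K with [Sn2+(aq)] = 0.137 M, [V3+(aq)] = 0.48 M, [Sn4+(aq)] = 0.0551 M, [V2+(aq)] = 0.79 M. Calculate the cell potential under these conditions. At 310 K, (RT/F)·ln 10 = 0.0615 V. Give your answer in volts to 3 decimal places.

+0.406 V

Sn⁴⁺/Sn²⁺ is reduced (cathode, E° = +0.152 V) and V³⁺/V²⁺ is oxidized (anode).
E°cell = +0.152 − (−0.253) = +0.405 V, with n = 2 electrons transferred.
Balancing gives Sn4+(aq) + 2 V2+(aq) → Sn2+(aq) + 2 V3+(aq); hence Q = ([Sn2+(aq)]·[V3+(aq)]^2) / ([Sn4+(aq)]·[V2+(aq)]^2) = 0.918 (log Q = −0.037).
Applying E = E° − (RT ln10/nF)·log Q gives +0.405 − (0.0615/2)(−0.037) = +0.406 V.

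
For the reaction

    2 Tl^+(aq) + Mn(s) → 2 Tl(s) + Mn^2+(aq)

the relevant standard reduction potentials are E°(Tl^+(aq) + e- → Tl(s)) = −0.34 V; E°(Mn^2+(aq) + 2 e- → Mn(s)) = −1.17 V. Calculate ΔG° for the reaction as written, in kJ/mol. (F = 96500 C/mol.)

−160 kJ/mol

In the reaction as written Tl^+(aq) is reduced, so the Tl⁺/Tl couple is the cathode and Mn²⁺/Mn is the anode.
E°cell = −0.34 − (−1.17) = +0.83 V; balancing electrons gives n = 2.
ΔG° = −nFE°cell = −(2)(96500)(+0.83) J/mol = −160 kJ/mol.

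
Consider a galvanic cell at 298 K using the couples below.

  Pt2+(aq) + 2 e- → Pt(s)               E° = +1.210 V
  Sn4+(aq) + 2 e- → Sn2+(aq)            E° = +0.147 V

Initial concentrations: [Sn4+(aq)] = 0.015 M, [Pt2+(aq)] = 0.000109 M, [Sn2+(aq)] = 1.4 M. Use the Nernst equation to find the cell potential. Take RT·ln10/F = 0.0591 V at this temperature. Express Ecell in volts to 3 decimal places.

Since E°(Pt²⁺/Pt) > E°(Sn⁴⁺/Sn²⁺), Pt²⁺/Pt serves as the cathode.
E°cell = E°cat − E°an = +1.210 − (+0.147) = +1.063 V; n = 2.
Balancing gives Pt2+(aq) + Sn2+(aq) → Pt(s) + Sn4+(aq); hence Q = [Sn4+(aq)] / ([Pt2+(aq)]·[Sn2+(aq)]) = 98.3 (log Q = 1.993).
E = E° − (0.0591/n)·log Q = +1.063 − (0.0591/2)(1.993) = +1.004 V.

+1.004 V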